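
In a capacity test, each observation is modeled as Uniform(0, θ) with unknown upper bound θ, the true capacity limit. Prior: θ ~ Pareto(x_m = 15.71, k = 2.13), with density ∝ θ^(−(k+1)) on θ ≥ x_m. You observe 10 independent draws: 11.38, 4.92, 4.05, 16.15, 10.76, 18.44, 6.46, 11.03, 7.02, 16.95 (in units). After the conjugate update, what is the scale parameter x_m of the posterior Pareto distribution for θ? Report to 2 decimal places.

A Pareto(scale x_m, shape k) prior on the upper bound θ of Uniform(0, θ) is conjugate: posterior is Pareto(max(x_m, max xᵢ), k + n).
Sample maximum = 18.44; prior scale x_m = 15.71 → posterior scale = max = 18.44.
Posterior shape = 2.13 + 10 = 12.13.
Posterior scale x_m = 18.44.

18.44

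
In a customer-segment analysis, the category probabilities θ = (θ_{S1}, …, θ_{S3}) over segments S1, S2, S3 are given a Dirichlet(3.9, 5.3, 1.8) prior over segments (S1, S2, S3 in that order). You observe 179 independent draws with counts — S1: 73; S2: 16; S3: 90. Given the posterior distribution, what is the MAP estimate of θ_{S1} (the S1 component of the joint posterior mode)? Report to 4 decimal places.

0.4059

The Dirichlet prior is conjugate to the Multinomial likelihood: each posterior αⱼ = prior αⱼ + observed count nⱼ.
Posterior concentration: (76.9, 21.3, 91.8), total = 190.0.
Joint mode component: (α_{S1}−1)/(Σα−K) = 75.9/187.0 = 0.4059.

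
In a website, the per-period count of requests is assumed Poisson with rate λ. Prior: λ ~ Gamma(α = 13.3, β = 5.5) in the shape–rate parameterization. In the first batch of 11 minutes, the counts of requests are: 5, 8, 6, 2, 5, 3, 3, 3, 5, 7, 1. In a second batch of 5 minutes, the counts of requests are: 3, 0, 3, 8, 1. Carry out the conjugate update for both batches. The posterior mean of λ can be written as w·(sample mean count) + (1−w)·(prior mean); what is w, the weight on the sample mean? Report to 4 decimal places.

With a Gamma(shape α, rate β) prior, the Poisson likelihood is conjugate: the posterior is Gamma(α + ΣXᵢ, β + n).
Total number of minutes: n = 11 + 5 = 16.
Posterior mean = (α₀+S)/(β₀+n) = [n/(β₀+n)]·(S/n) + [β₀/(β₀+n)]·(α₀/β₀), so only n and β₀ enter the weight.
Weight on data w = n/(β₀+n) = 16/(5.5+16) = 16/21.5 = 0.7442.

0.7442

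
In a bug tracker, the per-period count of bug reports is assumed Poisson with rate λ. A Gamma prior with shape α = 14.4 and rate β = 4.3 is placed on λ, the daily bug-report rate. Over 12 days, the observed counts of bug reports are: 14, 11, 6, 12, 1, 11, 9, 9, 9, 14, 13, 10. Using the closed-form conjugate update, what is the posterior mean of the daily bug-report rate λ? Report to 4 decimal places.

8.1840

With a Gamma(shape α, rate β) prior, the Poisson likelihood is conjugate: the posterior is Gamma(α + ΣXᵢ, β + n).
Sum of counts S = 119 over n = 12 days.
Posterior: Gamma(α+S, β+n) = Gamma(14.4+119, 4.3+12) = Gamma(133.4, 16.3).
Posterior mean = α/β = 133.4/16.3 = 8.1840.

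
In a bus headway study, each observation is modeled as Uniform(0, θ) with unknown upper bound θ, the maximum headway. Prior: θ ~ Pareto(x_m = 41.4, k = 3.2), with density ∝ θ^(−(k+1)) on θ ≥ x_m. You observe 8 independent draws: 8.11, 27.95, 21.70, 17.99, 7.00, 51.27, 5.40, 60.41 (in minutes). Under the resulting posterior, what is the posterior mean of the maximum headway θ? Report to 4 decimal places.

66.3325

A Pareto(scale x_m, shape k) prior on the upper bound θ of Uniform(0, θ) is conjugate: posterior is Pareto(max(x_m, max xᵢ), k + n).
Sample maximum = 60.41; prior scale x_m = 41.4 → posterior scale = max = 60.41.
Posterior shape = 3.2 + 8 = 11.2.
E[θ|data] = k·x_m/(k−1) = 11.2·60.41/10.2 = 66.3325.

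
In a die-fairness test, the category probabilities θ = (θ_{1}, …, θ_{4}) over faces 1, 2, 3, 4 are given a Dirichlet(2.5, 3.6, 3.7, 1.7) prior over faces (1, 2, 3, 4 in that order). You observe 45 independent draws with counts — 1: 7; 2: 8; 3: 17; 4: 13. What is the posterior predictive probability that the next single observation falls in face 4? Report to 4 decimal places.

0.2602

The Dirichlet prior is conjugate to the Multinomial likelihood: each posterior αⱼ = prior αⱼ + observed count nⱼ.
Posterior concentration: (9.5, 11.6, 20.7, 14.7), total = 56.5.
P(next = 4 | data) = α_{4}/Σα = 0.2602.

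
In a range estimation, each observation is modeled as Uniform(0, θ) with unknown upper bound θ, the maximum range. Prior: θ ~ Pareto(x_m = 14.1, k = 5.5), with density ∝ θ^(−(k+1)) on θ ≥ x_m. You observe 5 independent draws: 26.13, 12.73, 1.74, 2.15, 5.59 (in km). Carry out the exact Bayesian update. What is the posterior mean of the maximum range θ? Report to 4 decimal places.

A Pareto(scale x_m, shape k) prior on the upper bound θ of Uniform(0, θ) is conjugate: posterior is Pareto(max(x_m, max xᵢ), k + n).
Sample maximum = 26.13; prior scale x_m = 14.1 → posterior scale = max = 26.13.
Posterior shape = 5.5 + 5 = 10.5.
E[θ|data] = k·x_m/(k−1) = 10.5·26.13/9.5 = 28.8805.

28.8805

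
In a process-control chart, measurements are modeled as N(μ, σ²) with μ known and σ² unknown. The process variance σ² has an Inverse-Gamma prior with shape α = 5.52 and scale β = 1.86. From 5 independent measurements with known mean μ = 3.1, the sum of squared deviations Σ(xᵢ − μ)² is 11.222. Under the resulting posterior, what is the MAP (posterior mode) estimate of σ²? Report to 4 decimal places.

0.8283

With known mean μ and an Inverse-Gamma(α, β) prior on σ², the Normal likelihood is conjugate: posterior is Inv-Gamma(α + n/2, β + Σ(xᵢ−μ)²/2).
Posterior: Inv-Gamma(5.52 + 5/2, 1.86 + 11.222/2) = Inv-Gamma(8.02, 7.4710).
Mode = β/(α+1) = 7.4710/9.02 = 0.8283.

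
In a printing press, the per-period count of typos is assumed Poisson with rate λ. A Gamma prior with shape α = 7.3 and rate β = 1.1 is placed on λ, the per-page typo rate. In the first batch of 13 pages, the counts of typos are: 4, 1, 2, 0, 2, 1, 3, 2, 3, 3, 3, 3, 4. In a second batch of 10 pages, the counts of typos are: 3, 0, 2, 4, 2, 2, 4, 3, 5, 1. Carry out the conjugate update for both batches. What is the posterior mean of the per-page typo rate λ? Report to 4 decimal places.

2.6680

With a Gamma(shape α, rate β) prior, the Poisson likelihood is conjugate: the posterior is Gamma(α + ΣXᵢ, β + n).
Batch 1: sum of counts S = 31 over n = 13 pages.
After batch 1: Gamma(α+S, β+n) = Gamma(7.3+31, 1.1+13) = Gamma(38.3, 14.1).
Batch 2: sum of counts S = 26 over n = 10 pages.
After batch 2: Gamma(α+S, β+n) = Gamma(38.3+26, 14.1+10) = Gamma(64.3, 24.1).
Posterior mean = α/β = 64.3/24.1 = 2.6680.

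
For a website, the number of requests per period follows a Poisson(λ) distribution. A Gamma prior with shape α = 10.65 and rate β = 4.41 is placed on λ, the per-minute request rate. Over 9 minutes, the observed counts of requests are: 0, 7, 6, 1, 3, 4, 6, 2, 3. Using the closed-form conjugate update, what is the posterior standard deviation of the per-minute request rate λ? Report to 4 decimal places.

With a Gamma(shape α, rate β) prior, the Poisson likelihood is conjugate: the posterior is Gamma(α + ΣXᵢ, β + n).
Sum of counts S = 32 over n = 9 minutes.
Posterior: Gamma(α+S, β+n) = Gamma(10.65+32, 4.41+9) = Gamma(42.65, 13.41).
SD = √α/β = √42.65/13.41 = 0.4870.

0.4870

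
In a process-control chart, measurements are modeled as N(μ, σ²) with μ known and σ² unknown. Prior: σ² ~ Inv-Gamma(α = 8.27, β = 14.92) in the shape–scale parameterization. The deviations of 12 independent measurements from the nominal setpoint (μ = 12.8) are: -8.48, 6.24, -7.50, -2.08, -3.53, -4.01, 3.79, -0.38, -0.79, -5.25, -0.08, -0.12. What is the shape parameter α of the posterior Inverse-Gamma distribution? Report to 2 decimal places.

With known mean μ and an Inverse-Gamma(α, β) prior on σ², the Normal likelihood is conjugate: posterior is Inv-Gamma(α + n/2, β + Σ(xᵢ−μ)²/2).
Σ(xᵢ−μ)² = (-8.48)² + (6.24)² + (-7.50)² + (-2.08)² + (-3.53)² + (-4.01)² + (3.79)² + (-0.38)² + (-0.79)² + (-5.25)² + (-0.08)² + (-0.12)² = 242.6813.
Posterior: Inv-Gamma(8.27 + 12/2, 14.92 + 242.6813/2) = Inv-Gamma(14.27, 136.26065).
Posterior α = 14.27.

14.27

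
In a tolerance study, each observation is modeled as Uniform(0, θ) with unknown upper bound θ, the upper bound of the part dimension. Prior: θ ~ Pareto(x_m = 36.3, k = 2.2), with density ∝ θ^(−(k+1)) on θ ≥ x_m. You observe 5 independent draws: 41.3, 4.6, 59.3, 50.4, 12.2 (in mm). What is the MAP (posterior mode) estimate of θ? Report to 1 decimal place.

59.3

A Pareto(scale x_m, shape k) prior on the upper bound θ of Uniform(0, θ) is conjugate: posterior is Pareto(max(x_m, max xᵢ), k + n).
Sample maximum = 59.3; prior scale x_m = 36.3 → posterior scale = max = 59.3.
Posterior shape = 2.2 + 5 = 7.2.
The Pareto density is decreasing on [x_m, ∞), so the mode is x_m = 59.3.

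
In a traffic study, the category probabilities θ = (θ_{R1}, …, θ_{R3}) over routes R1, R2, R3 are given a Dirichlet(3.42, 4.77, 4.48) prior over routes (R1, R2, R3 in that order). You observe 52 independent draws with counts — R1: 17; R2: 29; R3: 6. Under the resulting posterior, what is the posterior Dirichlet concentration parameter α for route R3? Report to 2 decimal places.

10.48

The Dirichlet prior is conjugate to the Multinomial likelihood: each posterior αⱼ = prior αⱼ + observed count nⱼ.
Posterior concentration: (20.42, 33.77, 10.48), total = 64.67.
α_{R3} = 4.48 + 6 = 10.48.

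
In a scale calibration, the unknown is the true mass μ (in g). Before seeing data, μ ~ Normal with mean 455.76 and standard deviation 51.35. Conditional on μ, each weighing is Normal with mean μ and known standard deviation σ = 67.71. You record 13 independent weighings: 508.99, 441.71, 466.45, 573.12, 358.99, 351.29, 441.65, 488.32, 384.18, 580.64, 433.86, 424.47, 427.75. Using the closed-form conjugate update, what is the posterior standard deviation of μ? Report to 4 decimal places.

For Normal data with known variance σ², a Normal(μ₀, σ₀²) prior on μ is conjugate. Posterior precision = 1/σ₀² + n/σ²; posterior mean is the precision-weighted average of μ₀ and x̄.
σ₀² = 51.35² = 2636.8225, σ² = 67.71² = 4584.6441; σ² + n·σ₀² = 4584.6441 + 13·2636.8225 = 38863.3366.
Posterior precision = 1/σ₀² + n/σ² = 1/2636.8225 + 13/4584.6441 = (σ² + n·σ₀²)/(σ₀²σ²) = 38863.3366/(2636.8225·4584.6441); posterior variance σₙ² = σ₀²σ²/(σ² + n·σ₀²) = 2636.8225·4584.6441/38863.3366 = 311.061627.
Posterior SD = √σₙ² = √(2636.8225·4584.6441/38863.3366) = 17.6369.

17.6369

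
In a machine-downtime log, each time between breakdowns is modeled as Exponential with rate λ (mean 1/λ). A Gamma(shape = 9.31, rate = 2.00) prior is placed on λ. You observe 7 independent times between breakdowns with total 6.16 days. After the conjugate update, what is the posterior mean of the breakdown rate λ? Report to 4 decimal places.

1.9988

With a Gamma(shape α, rate β) prior on the exponential rate λ, the posterior after n observations with total T = Σxᵢ is Gamma(α+n, β+T).
Posterior: Gamma(9.31+7, 2.00+6.16) = Gamma(16.31, 8.16).
Posterior mean of λ = α/β = 16.31/8.16 = 1.9988.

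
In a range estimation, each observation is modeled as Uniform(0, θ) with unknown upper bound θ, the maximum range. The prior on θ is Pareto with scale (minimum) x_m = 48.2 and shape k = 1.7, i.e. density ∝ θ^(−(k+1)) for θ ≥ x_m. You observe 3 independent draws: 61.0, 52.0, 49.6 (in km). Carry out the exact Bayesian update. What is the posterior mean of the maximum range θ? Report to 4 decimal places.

A Pareto(scale x_m, shape k) prior on the upper bound θ of Uniform(0, θ) is conjugate: posterior is Pareto(max(x_m, max xᵢ), k + n).
Sample maximum = 61.0; prior scale x_m = 48.2 → posterior scale = max = 61.0.
Posterior shape = 1.7 + 3 = 4.7.
E[θ|data] = k·x_m/(k−1) = 4.7·61.0/3.7 = 77.4865.

77.4865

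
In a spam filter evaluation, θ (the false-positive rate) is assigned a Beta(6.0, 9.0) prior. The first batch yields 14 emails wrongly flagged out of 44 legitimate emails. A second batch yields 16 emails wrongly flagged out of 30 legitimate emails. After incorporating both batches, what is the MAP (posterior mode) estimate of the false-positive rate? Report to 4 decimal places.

The Beta prior is conjugate to a Binomial/Bernoulli likelihood; the update adds successes to α and failures to β.
After batch 1: Beta(6.0+14, 9.0+30) = Beta(20.0, 39.0).
After batch 2: Beta(20.0+16, 39.0+14) = Beta(36.0, 53.0).
Mode of Beta(a,b) for a,b>1 is (a−1)/(a+b−2) = 35.0/87.0 = 0.4023.

0.4023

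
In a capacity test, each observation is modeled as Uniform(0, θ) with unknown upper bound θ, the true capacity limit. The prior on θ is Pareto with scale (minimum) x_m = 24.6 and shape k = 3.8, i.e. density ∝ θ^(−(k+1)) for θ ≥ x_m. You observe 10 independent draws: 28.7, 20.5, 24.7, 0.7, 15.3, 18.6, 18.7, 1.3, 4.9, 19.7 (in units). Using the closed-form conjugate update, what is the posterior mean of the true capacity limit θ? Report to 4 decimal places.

30.9422

A Pareto(scale x_m, shape k) prior on the upper bound θ of Uniform(0, θ) is conjugate: posterior is Pareto(max(x_m, max xᵢ), k + n).
Sample maximum = 28.7; prior scale x_m = 24.6 → posterior scale = max = 28.7.
Posterior shape = 3.8 + 10 = 13.8.
E[θ|data] = k·x_m/(k−1) = 13.8·28.7/12.8 = 30.9422.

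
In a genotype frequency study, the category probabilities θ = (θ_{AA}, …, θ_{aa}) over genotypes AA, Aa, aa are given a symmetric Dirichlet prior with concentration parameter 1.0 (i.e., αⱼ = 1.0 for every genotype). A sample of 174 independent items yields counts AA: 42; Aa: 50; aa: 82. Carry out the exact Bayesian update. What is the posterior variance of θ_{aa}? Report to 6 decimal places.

0.001399

The Dirichlet prior is conjugate to the Multinomial likelihood: each posterior αⱼ = prior αⱼ + observed count nⱼ.
Posterior concentration: (43.0, 51.0, 83.0), total = 177.0.
Var[θ_j] = α_j(Σα−α_j)/((Σα)²(Σα+1)) = 83.0·94.0/(177.0²·178.0) = 0.001399.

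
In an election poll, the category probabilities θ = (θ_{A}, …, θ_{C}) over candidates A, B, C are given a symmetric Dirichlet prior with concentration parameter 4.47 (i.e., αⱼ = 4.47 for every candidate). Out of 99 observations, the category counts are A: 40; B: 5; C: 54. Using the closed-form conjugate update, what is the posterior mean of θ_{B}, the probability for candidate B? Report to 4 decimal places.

0.0842

The Dirichlet prior is conjugate to the Multinomial likelihood: each posterior αⱼ = prior αⱼ + observed count nⱼ.
Posterior concentration: (44.47, 9.47, 58.47), total = 112.41.
E[θ_{B}|data] = α_{B}/Σα = 9.47/112.41 = 0.0842.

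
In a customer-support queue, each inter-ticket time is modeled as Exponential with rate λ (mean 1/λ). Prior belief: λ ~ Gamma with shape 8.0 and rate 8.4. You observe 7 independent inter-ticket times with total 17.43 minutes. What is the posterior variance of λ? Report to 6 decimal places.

0.022482

With a Gamma(shape α, rate β) prior on the exponential rate λ, the posterior after n observations with total T = Σxᵢ is Gamma(α+n, β+T).
Posterior: Gamma(8.0+7, 8.4+17.43) = Gamma(15.0, 25.83).
Var = α/β² = 0.022482.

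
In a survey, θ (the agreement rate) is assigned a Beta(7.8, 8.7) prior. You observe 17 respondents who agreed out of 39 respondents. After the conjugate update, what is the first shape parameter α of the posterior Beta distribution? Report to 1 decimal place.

The Beta prior is conjugate to a Binomial/Bernoulli likelihood; the update adds successes to α and failures to β.
Posterior: Beta(α+k, β+n−k) = Beta(7.8+17, 8.7+22) = Beta(24.8, 30.7).
Posterior α = 24.8.

24.8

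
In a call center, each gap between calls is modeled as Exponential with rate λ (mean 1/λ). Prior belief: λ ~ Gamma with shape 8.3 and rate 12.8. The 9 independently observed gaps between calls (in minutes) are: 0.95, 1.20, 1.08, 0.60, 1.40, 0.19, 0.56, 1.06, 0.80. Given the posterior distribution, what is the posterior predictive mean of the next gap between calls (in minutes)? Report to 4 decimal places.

1.2663

With a Gamma(shape α, rate β) prior on the exponential rate λ, the posterior after n observations with total T = Σxᵢ is Gamma(α+n, β+T).
Sum of observations T = 7.84 minutes; n = 9.
Posterior: Gamma(8.3+9, 12.8+7.84) = Gamma(17.3, 20.64).
The predictive distribution for the next observation is Lomax; its mean is β/(α−1) = 20.64/16.3 = 1.2663.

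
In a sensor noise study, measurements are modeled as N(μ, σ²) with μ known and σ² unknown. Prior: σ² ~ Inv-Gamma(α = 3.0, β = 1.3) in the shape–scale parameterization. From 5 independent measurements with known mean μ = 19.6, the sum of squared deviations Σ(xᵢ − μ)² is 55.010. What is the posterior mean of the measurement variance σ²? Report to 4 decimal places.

With known mean μ and an Inverse-Gamma(α, β) prior on σ², the Normal likelihood is conjugate: posterior is Inv-Gamma(α + n/2, β + Σ(xᵢ−μ)²/2).
Posterior: Inv-Gamma(3.0 + 5/2, 1.3 + 55.010/2) = Inv-Gamma(5.50, 28.8050).
E[σ²|data] = β/(α−1) = 28.8050/4.50 = 6.4011.

6.4011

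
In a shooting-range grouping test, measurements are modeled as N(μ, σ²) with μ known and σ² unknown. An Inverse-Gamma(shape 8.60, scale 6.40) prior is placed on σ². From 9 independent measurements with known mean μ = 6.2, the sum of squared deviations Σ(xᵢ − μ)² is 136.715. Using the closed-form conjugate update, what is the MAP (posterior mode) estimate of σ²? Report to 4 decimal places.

5.3020

With known mean μ and an Inverse-Gamma(α, β) prior on σ², the Normal likelihood is conjugate: posterior is Inv-Gamma(α + n/2, β + Σ(xᵢ−μ)²/2).
Posterior: Inv-Gamma(8.60 + 9/2, 6.40 + 136.715/2) = Inv-Gamma(13.10, 74.7575).
Mode = β/(α+1) = 74.7575/14.10 = 5.3020.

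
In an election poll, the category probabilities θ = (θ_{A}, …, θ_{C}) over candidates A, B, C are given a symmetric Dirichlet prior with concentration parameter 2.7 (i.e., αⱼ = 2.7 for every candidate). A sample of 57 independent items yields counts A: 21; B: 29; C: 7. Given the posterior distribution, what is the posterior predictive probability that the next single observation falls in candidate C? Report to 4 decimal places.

The Dirichlet prior is conjugate to the Multinomial likelihood: each posterior αⱼ = prior αⱼ + observed count nⱼ.
Posterior concentration: (23.7, 31.7, 9.7), total = 65.1.
P(next = C | data) = α_{C}/Σα = 0.1490.

0.1490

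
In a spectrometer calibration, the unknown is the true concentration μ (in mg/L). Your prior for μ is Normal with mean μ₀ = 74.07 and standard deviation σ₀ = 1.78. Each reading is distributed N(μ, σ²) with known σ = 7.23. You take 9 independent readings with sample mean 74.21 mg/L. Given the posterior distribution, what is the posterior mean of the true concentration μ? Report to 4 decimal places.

74.1194

For Normal data with known variance σ², a Normal(μ₀, σ₀²) prior on μ is conjugate. Posterior precision = 1/σ₀² + n/σ²; posterior mean is the precision-weighted average of μ₀ and x̄.
n·x̄ = 9·74.21 = 667.89.
σ₀² = 1.78² = 3.1684, σ² = 7.23² = 52.2729; σ² + n·σ₀² = 52.2729 + 9·3.1684 = 80.7885.
Posterior mean = (μ₀/σ₀² + n·x̄/σ²)/(1/σ₀² + n/σ²) = (σ²·μ₀ + σ₀²·n·x̄)/(σ² + n·σ₀²) = (52.2729·74.07 + 3.1684·667.89)/80.7885 = 5987.996379/80.7885 = 74.1194.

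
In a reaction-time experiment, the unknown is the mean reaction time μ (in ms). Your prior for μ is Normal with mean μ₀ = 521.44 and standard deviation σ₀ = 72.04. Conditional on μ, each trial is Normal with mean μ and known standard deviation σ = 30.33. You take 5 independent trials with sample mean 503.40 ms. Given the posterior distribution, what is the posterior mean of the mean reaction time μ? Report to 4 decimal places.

504.0176

For Normal data with known variance σ², a Normal(μ₀, σ₀²) prior on μ is conjugate. Posterior precision = 1/σ₀² + n/σ²; posterior mean is the precision-weighted average of μ₀ and x̄.
n·x̄ = 5·503.40 = 2517.
σ₀² = 72.04² = 5189.7616, σ² = 30.33² = 919.9089; σ² + n·σ₀² = 919.9089 + 5·5189.7616 = 26868.7169.
Posterior mean = (μ₀/σ₀² + n·x̄/σ²)/(1/σ₀² + n/σ²) = (σ²·μ₀ + σ₀²·n·x̄)/(σ² + n·σ₀²) = (919.9089·521.44 + 5189.7616·2517)/26868.7169 = 13542307.244016/26868.7169 = 504.0176.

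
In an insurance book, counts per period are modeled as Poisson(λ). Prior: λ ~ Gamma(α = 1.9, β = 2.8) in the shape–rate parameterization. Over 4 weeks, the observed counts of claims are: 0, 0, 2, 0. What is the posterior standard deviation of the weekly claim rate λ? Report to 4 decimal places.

0.2904

With a Gamma(shape α, rate β) prior, the Poisson likelihood is conjugate: the posterior is Gamma(α + ΣXᵢ, β + n).
Sum of counts S = 2 over n = 4 weeks.
Posterior: Gamma(α+S, β+n) = Gamma(1.9+2, 2.8+4) = Gamma(3.9, 6.8).
SD = √α/β = √3.9/6.8 = 0.2904.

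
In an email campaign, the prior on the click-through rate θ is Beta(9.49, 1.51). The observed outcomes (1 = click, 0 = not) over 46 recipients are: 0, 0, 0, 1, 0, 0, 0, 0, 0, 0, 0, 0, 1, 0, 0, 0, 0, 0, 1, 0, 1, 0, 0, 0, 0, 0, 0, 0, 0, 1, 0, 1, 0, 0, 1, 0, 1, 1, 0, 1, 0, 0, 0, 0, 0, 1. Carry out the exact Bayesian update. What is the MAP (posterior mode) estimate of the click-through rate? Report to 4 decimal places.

The Beta prior is conjugate to a Binomial/Bernoulli likelihood; the update adds successes to α and failures to β.
Posterior: Beta(α+k, β+n−k) = Beta(9.49+11, 1.51+35) = Beta(20.49, 36.51).
Mode of Beta(a,b) for a,b>1 is (a−1)/(a+b−2) = 19.49/55.00 = 0.3544.

0.3544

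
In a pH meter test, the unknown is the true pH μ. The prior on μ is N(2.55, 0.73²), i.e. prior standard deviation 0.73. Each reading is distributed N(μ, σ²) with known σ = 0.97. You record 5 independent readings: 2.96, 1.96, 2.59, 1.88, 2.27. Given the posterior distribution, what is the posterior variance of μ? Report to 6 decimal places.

0.139071

For Normal data with known variance σ², a Normal(μ₀, σ₀²) prior on μ is conjugate. Posterior precision = 1/σ₀² + n/σ²; posterior mean is the precision-weighted average of μ₀ and x̄.
σ₀² = 0.73² = 0.5329, σ² = 0.97² = 0.9409; σ² + n·σ₀² = 0.9409 + 5·0.5329 = 3.6054.
Posterior precision = 1/σ₀² + n/σ² = 1/0.5329 + 5/0.9409 = (σ² + n·σ₀²)/(σ₀²σ²) = 3.6054/(0.5329·0.9409); posterior variance σₙ² = σ₀²σ²/(σ² + n·σ₀²) = 0.5329·0.9409/3.6054 = 0.139071.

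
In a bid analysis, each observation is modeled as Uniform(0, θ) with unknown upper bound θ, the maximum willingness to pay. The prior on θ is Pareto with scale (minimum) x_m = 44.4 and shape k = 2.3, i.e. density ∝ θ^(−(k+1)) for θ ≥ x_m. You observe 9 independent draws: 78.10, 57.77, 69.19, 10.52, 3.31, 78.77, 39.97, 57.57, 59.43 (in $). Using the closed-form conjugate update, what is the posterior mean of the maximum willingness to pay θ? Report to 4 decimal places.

86.4176

A Pareto(scale x_m, shape k) prior on the upper bound θ of Uniform(0, θ) is conjugate: posterior is Pareto(max(x_m, max xᵢ), k + n).
Sample maximum = 78.77; prior scale x_m = 44.4 → posterior scale = max = 78.77.
Posterior shape = 2.3 + 9 = 11.3.
E[θ|data] = k·x_m/(k−1) = 11.3·78.77/10.3 = 86.4176.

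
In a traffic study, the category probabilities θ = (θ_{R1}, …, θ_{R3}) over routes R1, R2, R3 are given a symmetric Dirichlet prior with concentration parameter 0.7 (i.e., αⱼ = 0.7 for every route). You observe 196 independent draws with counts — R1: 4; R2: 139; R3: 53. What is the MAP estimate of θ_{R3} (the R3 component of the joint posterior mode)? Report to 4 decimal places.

The Dirichlet prior is conjugate to the Multinomial likelihood: each posterior αⱼ = prior αⱼ + observed count nⱼ.
Posterior concentration: (4.7, 139.7, 53.7), total = 198.1.
Joint mode component: (α_{R3}−1)/(Σα−K) = 52.7/195.1 = 0.2701.

0.2701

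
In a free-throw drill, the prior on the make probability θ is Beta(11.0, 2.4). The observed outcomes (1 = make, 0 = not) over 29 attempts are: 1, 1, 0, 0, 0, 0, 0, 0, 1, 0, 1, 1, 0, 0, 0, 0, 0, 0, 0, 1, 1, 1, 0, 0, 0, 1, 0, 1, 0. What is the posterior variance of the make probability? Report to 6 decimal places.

0.005760

The Beta prior is conjugate to a Binomial/Bernoulli likelihood; the update adds successes to α and failures to β.
Posterior: Beta(α+k, β+n−k) = Beta(11.0+10, 2.4+19) = Beta(21.0, 21.4).
Var = αβ/((α+β)²(α+β+1)) = 21.0·21.4/(42.4²·43.4) = 0.005760.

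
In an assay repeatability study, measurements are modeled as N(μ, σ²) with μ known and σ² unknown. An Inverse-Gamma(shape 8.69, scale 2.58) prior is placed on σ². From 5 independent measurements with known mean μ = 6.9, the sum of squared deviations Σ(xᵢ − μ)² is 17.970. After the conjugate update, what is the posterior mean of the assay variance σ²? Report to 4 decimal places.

1.1349

With known mean μ and an Inverse-Gamma(α, β) prior on σ², the Normal likelihood is conjugate: posterior is Inv-Gamma(α + n/2, β + Σ(xᵢ−μ)²/2).
Posterior: Inv-Gamma(8.69 + 5/2, 2.58 + 17.970/2) = Inv-Gamma(11.19, 11.5650).
E[σ²|data] = β/(α−1) = 11.5650/10.19 = 1.1349.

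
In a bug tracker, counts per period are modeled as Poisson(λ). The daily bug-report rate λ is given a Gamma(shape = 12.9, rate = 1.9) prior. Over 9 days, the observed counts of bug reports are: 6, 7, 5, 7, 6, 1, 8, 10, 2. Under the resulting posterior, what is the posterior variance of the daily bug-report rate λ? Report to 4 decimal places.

0.5463

With a Gamma(shape α, rate β) prior, the Poisson likelihood is conjugate: the posterior is Gamma(α + ΣXᵢ, β + n).
Sum of counts S = 52 over n = 9 days.
Posterior: Gamma(α+S, β+n) = Gamma(12.9+52, 1.9+9) = Gamma(64.9, 10.9).
Var = α/β² = 64.9/10.9² = 0.5463.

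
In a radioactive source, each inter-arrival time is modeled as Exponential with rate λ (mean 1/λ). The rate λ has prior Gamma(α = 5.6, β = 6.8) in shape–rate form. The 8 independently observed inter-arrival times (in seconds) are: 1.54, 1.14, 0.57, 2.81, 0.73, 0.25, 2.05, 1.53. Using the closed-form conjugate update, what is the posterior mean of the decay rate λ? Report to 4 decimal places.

With a Gamma(shape α, rate β) prior on the exponential rate λ, the posterior after n observations with total T = Σxᵢ is Gamma(α+n, β+T).
Sum of observations T = 10.62 seconds; n = 8.
Posterior: Gamma(5.6+8, 6.8+10.62) = Gamma(13.6, 17.42).
Posterior mean of λ = α/β = 13.6/17.42 = 0.7807.

0.7807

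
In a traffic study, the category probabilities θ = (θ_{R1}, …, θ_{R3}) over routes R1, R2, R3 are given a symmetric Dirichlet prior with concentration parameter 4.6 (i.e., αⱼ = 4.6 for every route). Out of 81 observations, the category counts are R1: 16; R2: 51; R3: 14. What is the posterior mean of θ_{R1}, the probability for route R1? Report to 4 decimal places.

0.2173

The Dirichlet prior is conjugate to the Multinomial likelihood: each posterior αⱼ = prior αⱼ + observed count nⱼ.
Posterior concentration: (20.6, 55.6, 18.6), total = 94.8.
E[θ_{R1}|data] = α_{R1}/Σα = 20.6/94.8 = 0.2173.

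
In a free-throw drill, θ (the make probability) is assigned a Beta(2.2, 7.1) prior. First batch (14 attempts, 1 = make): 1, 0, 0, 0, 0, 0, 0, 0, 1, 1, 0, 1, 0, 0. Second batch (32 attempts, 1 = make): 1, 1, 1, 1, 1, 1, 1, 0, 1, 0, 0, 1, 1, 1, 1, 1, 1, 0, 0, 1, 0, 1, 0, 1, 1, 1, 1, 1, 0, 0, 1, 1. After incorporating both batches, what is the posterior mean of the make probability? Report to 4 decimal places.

The Beta prior is conjugate to a Binomial/Bernoulli likelihood; the update adds successes to α and failures to β.
After batch 1: Beta(2.2+4, 7.1+10) = Beta(6.2, 17.1).
After batch 2: Beta(6.2+23, 17.1+9) = Beta(29.2, 26.1).
Posterior mean = α/(α+β) = 29.2/55.3 = 0.5280.

0.5280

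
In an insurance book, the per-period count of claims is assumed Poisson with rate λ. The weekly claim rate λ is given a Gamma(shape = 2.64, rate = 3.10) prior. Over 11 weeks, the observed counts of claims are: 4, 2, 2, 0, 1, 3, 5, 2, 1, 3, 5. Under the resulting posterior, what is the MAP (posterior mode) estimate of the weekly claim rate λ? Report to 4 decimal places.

2.1021

With a Gamma(shape α, rate β) prior, the Poisson likelihood is conjugate: the posterior is Gamma(α + ΣXᵢ, β + n).
Sum of counts S = 28 over n = 11 weeks.
Posterior: Gamma(α+S, β+n) = Gamma(2.64+28, 3.10+11) = Gamma(30.64, 14.10).
Mode of Gamma(α,β) for α≥1 is (α−1)/β = 29.64/14.10 = 2.1021.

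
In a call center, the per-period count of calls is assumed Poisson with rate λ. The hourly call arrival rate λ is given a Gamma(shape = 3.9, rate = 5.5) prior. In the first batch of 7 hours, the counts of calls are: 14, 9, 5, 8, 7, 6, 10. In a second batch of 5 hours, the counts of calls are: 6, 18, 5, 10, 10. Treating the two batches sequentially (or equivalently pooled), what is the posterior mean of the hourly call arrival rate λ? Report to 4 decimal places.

With a Gamma(shape α, rate β) prior, the Poisson likelihood is conjugate: the posterior is Gamma(α + ΣXᵢ, β + n).
Batch 1: sum of counts S = 59 over n = 7 hours.
After batch 1: Gamma(α+S, β+n) = Gamma(3.9+59, 5.5+7) = Gamma(62.9, 12.5).
Batch 2: sum of counts S = 49 over n = 5 hours.
After batch 2: Gamma(α+S, β+n) = Gamma(62.9+49, 12.5+5) = Gamma(111.9, 17.5).
Posterior mean = α/β = 111.9/17.5 = 6.3943.

6.3943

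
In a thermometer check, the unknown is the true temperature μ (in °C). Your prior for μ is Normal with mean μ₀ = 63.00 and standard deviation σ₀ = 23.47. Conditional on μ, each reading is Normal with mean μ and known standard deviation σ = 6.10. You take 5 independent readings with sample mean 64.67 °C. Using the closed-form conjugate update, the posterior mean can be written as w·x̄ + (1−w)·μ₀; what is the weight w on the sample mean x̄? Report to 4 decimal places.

0.9867

For Normal data with known variance σ², a Normal(μ₀, σ₀²) prior on μ is conjugate. Posterior precision = 1/σ₀² + n/σ²; posterior mean is the precision-weighted average of μ₀ and x̄.
σ₀² = 23.47² = 550.8409, σ² = 6.10² = 37.21. Prior precision 1/σ₀² = 1/550.8409; data precision n/σ² = 5/37.21.
w = (n/σ²)/(1/σ₀² + n/σ²) = n·σ₀²/(σ² + n·σ₀²) = 5·550.8409/(37.21 + 5·550.8409) = 2754.2045/2791.4145 = 0.9867.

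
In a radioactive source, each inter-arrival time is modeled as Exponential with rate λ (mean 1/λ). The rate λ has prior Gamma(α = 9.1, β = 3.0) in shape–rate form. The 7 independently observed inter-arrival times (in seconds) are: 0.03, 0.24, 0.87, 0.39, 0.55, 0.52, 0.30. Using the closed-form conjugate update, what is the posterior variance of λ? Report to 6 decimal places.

0.462511

With a Gamma(shape α, rate β) prior on the exponential rate λ, the posterior after n observations with total T = Σxᵢ is Gamma(α+n, β+T).
Sum of observations T = 2.90 seconds; n = 7.
Posterior: Gamma(9.1+7, 3.0+2.90) = Gamma(16.1, 5.90).
Var = α/β² = 0.462511.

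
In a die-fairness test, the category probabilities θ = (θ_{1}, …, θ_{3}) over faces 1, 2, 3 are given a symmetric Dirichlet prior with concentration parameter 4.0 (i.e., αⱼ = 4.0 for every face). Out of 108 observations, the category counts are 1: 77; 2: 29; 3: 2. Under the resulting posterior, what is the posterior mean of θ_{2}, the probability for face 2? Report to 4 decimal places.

0.2750

The Dirichlet prior is conjugate to the Multinomial likelihood: each posterior αⱼ = prior αⱼ + observed count nⱼ.
Posterior concentration: (81.0, 33.0, 6.0), total = 120.0.
E[θ_{2}|data] = α_{2}/Σα = 33.0/120.0 = 0.2750.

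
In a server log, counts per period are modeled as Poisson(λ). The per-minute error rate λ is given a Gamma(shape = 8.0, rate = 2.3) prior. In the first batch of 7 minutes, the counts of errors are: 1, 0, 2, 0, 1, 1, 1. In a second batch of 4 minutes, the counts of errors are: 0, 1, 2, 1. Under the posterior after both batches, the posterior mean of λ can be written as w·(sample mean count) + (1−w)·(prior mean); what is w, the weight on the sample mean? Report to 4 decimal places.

With a Gamma(shape α, rate β) prior, the Poisson likelihood is conjugate: the posterior is Gamma(α + ΣXᵢ, β + n).
Total number of minutes: n = 7 + 4 = 11.
Posterior mean = (α₀+S)/(β₀+n) = [n/(β₀+n)]·(S/n) + [β₀/(β₀+n)]·(α₀/β₀), so only n and β₀ enter the weight.
Weight on data w = n/(β₀+n) = 11/(2.3+11) = 11/13.3 = 0.8271.

0.8271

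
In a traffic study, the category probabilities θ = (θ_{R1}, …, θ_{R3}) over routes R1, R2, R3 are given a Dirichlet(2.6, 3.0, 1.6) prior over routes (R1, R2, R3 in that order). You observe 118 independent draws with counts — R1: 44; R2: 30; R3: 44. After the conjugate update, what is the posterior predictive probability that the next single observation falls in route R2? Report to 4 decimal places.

0.2636

The Dirichlet prior is conjugate to the Multinomial likelihood: each posterior αⱼ = prior αⱼ + observed count nⱼ.
Posterior concentration: (46.6, 33.0, 45.6), total = 125.2.
P(next = R2 | data) = α_{R2}/Σα = 0.2636.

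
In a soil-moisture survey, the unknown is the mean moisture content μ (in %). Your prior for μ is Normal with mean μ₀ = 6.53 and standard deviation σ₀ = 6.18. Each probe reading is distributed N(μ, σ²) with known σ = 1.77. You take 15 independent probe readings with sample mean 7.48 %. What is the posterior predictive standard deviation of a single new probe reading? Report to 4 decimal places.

For Normal data with known variance σ², a Normal(μ₀, σ₀²) prior on μ is conjugate. Posterior precision = 1/σ₀² + n/σ²; posterior mean is the precision-weighted average of μ₀ and x̄.
σ₀² = 6.18² = 38.1924, σ² = 1.77² = 3.1329; σ² + n·σ₀² = 3.1329 + 15·38.1924 = 576.0189.
Posterior precision = 1/σ₀² + n/σ² = 1/38.1924 + 15/3.1329 = (σ² + n·σ₀²)/(σ₀²σ²) = 576.0189/(38.1924·3.1329); posterior variance σₙ² = σ₀²σ²/(σ² + n·σ₀²) = 38.1924·3.1329/576.0189 = 0.207724.
Predictive variance for one new observation = σₙ² + σ² = 38.1924·3.1329/576.0189 + 3.1329 = σ²·(σ₀² + 576.0189)/576.0189 = 3.1329·614.2113/576.0189 = 3.340624; SD = √(3.1329·614.2113/576.0189) = 1.8277.

1.8277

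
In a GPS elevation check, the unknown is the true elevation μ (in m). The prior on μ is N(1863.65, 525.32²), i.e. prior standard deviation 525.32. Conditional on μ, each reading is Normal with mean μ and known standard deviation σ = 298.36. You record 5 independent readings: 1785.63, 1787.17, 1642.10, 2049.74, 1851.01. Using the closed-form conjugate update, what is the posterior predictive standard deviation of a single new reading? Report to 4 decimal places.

For Normal data with known variance σ², a Normal(μ₀, σ₀²) prior on μ is conjugate. Posterior precision = 1/σ₀² + n/σ²; posterior mean is the precision-weighted average of μ₀ and x̄.
σ₀² = 525.32² = 275961.1024, σ² = 298.36² = 89018.6896; σ² + n·σ₀² = 89018.6896 + 5·275961.1024 = 1468824.2016.
Posterior precision = 1/σ₀² + n/σ² = 1/275961.1024 + 5/89018.6896 = (σ² + n·σ₀²)/(σ₀²σ²) = 1468824.2016/(275961.1024·89018.6896); posterior variance σₙ² = σ₀²σ²/(σ² + n·σ₀²) = 275961.1024·89018.6896/1468824.2016 = 16724.735125.
Predictive variance for one new observation = σₙ² + σ² = 275961.1024·89018.6896/1468824.2016 + 89018.6896 = σ²·(σ₀² + 1468824.2016)/1468824.2016 = 89018.6896·1744785.304/1468824.2016 = 105743.424725; SD = √(89018.6896·1744785.304/1468824.2016) = 325.1821.

325.1821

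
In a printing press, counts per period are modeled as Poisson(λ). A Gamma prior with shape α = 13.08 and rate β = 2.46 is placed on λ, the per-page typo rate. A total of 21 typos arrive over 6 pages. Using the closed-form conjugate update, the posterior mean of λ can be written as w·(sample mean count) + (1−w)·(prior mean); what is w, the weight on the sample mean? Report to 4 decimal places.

0.7092

With a Gamma(shape α, rate β) prior, the Poisson likelihood is conjugate: the posterior is Gamma(α + ΣXᵢ, β + n).
Posterior mean = (α₀+S)/(β₀+n) = [n/(β₀+n)]·(S/n) + [β₀/(β₀+n)]·(α₀/β₀), so only n and β₀ enter the weight.
Weight on data w = n/(β₀+n) = 6/(2.46+6) = 6/8.46 = 0.7092.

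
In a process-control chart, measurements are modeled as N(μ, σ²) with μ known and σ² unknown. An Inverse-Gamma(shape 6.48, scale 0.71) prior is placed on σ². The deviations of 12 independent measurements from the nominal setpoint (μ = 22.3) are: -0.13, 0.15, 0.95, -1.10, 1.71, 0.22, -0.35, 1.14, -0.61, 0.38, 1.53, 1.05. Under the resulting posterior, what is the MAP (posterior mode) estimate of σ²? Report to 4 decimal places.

With known mean μ and an Inverse-Gamma(α, β) prior on σ², the Normal likelihood is conjugate: posterior is Inv-Gamma(α + n/2, β + Σ(xᵢ−μ)²/2).
Σ(xᵢ−μ)² = (-0.13)² + (0.15)² + (0.95)² + (-1.10)² + (1.71)² + (0.22)² + (-0.35)² + (1.14)² + (-0.61)² + (0.38)² + (1.53)² + (1.05)² = 10.5064.
Posterior: Inv-Gamma(6.48 + 12/2, 0.71 + 10.5064/2) = Inv-Gamma(12.48, 5.96320).
Mode = β/(α+1) = 5.96320/13.48 = 0.4424.

0.4424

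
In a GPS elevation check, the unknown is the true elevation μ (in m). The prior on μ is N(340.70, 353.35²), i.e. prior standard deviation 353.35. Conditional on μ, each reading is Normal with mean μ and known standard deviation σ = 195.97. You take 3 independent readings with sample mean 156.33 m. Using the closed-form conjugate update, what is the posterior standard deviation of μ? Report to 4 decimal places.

107.7541

For Normal data with known variance σ², a Normal(μ₀, σ₀²) prior on μ is conjugate. Posterior precision = 1/σ₀² + n/σ²; posterior mean is the precision-weighted average of μ₀ and x̄.
σ₀² = 353.35² = 124856.2225, σ² = 195.97² = 38404.2409; σ² + n·σ₀² = 38404.2409 + 3·124856.2225 = 412972.9084.
Posterior precision = 1/σ₀² + n/σ² = 1/124856.2225 + 3/38404.2409 = (σ² + n·σ₀²)/(σ₀²σ²) = 412972.9084/(124856.2225·38404.2409); posterior variance σₙ² = σ₀²σ²/(σ² + n·σ₀²) = 124856.2225·38404.2409/412972.9084 = 11610.951588.
Posterior SD = √σₙ² = √(124856.2225·38404.2409/412972.9084) = 107.7541.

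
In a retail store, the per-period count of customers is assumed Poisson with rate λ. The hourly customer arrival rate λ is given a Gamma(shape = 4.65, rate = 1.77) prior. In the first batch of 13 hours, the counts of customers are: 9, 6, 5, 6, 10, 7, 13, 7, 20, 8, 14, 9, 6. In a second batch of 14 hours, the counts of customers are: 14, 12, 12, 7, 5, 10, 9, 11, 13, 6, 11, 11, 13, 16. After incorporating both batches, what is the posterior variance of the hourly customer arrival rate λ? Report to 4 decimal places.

With a Gamma(shape α, rate β) prior, the Poisson likelihood is conjugate: the posterior is Gamma(α + ΣXᵢ, β + n).
Batch 1: sum of counts S = 120 over n = 13 hours.
After batch 1: Gamma(α+S, β+n) = Gamma(4.65+120, 1.77+13) = Gamma(124.65, 14.77).
Batch 2: sum of counts S = 150 over n = 14 hours.
After batch 2: Gamma(α+S, β+n) = Gamma(124.65+150, 14.77+14) = Gamma(274.65, 28.77).
Var = α/β² = 274.65/28.77² = 0.3318.

0.3318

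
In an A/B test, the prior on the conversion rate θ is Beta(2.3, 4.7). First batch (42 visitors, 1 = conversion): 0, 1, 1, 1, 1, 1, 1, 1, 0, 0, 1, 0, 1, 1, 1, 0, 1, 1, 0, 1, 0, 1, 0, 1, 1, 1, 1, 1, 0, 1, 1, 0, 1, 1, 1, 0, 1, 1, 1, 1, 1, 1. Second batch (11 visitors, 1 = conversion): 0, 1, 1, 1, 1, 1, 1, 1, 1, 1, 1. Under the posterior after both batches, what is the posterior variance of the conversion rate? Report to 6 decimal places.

The Beta prior is conjugate to a Binomial/Bernoulli likelihood; the update adds successes to α and failures to β.
After batch 1: Beta(2.3+31, 4.7+11) = Beta(33.3, 15.7).
After batch 2: Beta(33.3+10, 15.7+1) = Beta(43.3, 16.7).
Var = αβ/((α+β)²(α+β+1)) = 43.3·16.7/(60.0²·61.0) = 0.003293.

0.003293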